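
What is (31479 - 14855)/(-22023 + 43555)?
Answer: 4156/5383 ≈ 0.77206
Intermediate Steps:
(31479 - 14855)/(-22023 + 43555) = 16624/21532 = 16624*(1/21532) = 4156/5383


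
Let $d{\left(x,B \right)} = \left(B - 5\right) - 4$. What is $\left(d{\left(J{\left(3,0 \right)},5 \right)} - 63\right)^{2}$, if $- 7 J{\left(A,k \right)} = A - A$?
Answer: $4489$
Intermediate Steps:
$J{\left(A,k \right)} = 0$ ($J{\left(A,k \right)} = - \frac{A - A}{7} = \left(- \frac{1}{7}\right) 0 = 0$)
$d{\left(x,B \right)} = -9 + B$ ($d{\left(x,B \right)} = \left(-5 + B\right) - 4 = -9 + B$)
$\left(d{\left(J{\left(3,0 \right)},5 \right)} - 63\right)^{2} = \left(\left(-9 + 5\right) - 63\right)^{2} = \left(-4 - 63\right)^{2} = \left(-67\right)^{2} = 4489$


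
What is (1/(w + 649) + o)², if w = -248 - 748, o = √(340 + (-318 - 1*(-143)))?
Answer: 19867486/120409 - 2*√165/347 ≈ 164.93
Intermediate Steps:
o = √165 (o = √(340 + (-318 + 143)) = √(340 - 175) = √165 ≈ 12.845)
w = -996
(1/(w + 649) + o)² = (1/(-996 + 649) + √165)² = (1/(-347) + √165)² = (-1/347 + √165)²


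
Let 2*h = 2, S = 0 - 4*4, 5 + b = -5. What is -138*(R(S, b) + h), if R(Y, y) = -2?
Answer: 138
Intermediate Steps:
b = -10 (b = -5 - 5 = -10)
S = -16 (S = 0 - 16 = -16)
h = 1 (h = (½)*2 = 1)
-138*(R(S, b) + h) = -138*(-2 + 1) = -138*(-1) = 138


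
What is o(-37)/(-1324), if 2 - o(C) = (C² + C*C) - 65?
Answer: 2671/1324 ≈ 2.0174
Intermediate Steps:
o(C) = 67 - 2*C² (o(C) = 2 - ((C² + C*C) - 65) = 2 - ((C² + C²) - 65) = 2 - (2*C² - 65) = 2 - (-65 + 2*C²) = 2 + (65 - 2*C²) = 67 - 2*C²)
o(-37)/(-1324) = (67 - 2*(-37)²)/(-1324) = (67 - 2*1369)*(-1/1324) = (67 - 2738)*(-1/1324) = -2671*(-1/1324) = 2671/1324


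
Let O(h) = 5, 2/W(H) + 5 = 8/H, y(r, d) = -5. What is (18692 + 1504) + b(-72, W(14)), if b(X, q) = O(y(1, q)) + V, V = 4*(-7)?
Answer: 20173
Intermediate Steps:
W(H) = 2/(-5 + 8/H)
V = -28
b(X, q) = -23 (b(X, q) = 5 - 28 = -23)
(18692 + 1504) + b(-72, W(14)) = (18692 + 1504) - 23 = 20196 - 23 = 20173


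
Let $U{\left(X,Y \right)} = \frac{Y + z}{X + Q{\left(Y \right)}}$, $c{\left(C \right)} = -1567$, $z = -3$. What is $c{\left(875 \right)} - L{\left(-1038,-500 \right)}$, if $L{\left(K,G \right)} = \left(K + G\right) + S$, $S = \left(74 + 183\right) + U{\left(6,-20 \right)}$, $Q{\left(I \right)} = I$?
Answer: $- \frac{4027}{14} \approx -287.64$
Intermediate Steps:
$U{\left(X,Y \right)} = \frac{-3 + Y}{X + Y}$ ($U{\left(X,Y \right)} = \frac{Y - 3}{X + Y} = \frac{-3 + Y}{X + Y}$)
$S = \frac{3621}{14}$ ($S = \left(74 + 183\right) + \frac{-3 - 20}{6 - 20} = 257 + \frac{1}{-14} \left(-23\right) = 257 - - \frac{23}{14} = 257 + \frac{23}{14} = \frac{3621}{14} \approx 258.64$)
$L{\left(K,G \right)} = \frac{3621}{14} + G + K$ ($L{\left(K,G \right)} = \left(K + G\right) + \frac{3621}{14} = \left(G + K\right) + \frac{3621}{14} = \frac{3621}{14} + G + K$)
$c{\left(875 \right)} - L{\left(-1038,-500 \right)} = -1567 - \left(\frac{3621}{14} - 500 - 1038\right) = -1567 - - \frac{17911}{14} = -1567 + \frac{17911}{14} = - \frac{4027}{14}$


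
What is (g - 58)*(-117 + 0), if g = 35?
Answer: 2691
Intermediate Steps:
(g - 58)*(-117 + 0) = (35 - 58)*(-117 + 0) = -23*(-117) = 2691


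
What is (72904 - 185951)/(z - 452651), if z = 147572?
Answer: 113047/305079 ≈ 0.37055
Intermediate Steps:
(72904 - 185951)/(z - 452651) = (72904 - 185951)/(147572 - 452651) = -113047/(-305079) = -113047*(-1/305079) = 113047/305079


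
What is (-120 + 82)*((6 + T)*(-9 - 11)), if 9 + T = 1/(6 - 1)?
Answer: -2128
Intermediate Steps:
T = -44/5 (T = -9 + 1/(6 - 1) = -9 + 1/5 = -9 + ⅕ = -44/5 ≈ -8.8000)
(-120 + 82)*((6 + T)*(-9 - 11)) = (-120 + 82)*((6 - 44/5)*(-9 - 11)) = -(-532)*(-20)/5 = -38*56 = -2128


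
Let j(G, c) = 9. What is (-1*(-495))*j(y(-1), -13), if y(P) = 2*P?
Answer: 4455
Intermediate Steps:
(-1*(-495))*j(y(-1), -13) = -1*(-495)*9 = 495*9 = 4455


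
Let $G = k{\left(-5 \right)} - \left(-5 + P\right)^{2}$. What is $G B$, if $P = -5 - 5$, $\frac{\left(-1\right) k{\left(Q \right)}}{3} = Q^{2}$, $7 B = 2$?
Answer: $- \frac{600}{7} \approx -85.714$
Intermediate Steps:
$B = \frac{2}{7}$ ($B = \frac{1}{7} \cdot 2 = \frac{2}{7} \approx 0.28571$)
$k{\left(Q \right)} = - 3 Q^{2}$
$P = -10$
$G = -300$ ($G = - 3 \left(-5\right)^{2} - \left(-5 - 10\right)^{2} = \left(-3\right) 25 - \left(-15\right)^{2} = -75 - 225 = -300$)
$G B = \left(-300\right) \frac{2}{7} = - \frac{600}{7}$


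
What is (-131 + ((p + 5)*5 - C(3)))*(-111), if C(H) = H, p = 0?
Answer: 12099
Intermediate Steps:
(-131 + ((p + 5)*5 - C(3)))*(-111) = (-131 + ((0 + 5)*5 - 1*3))*(-111) = (-131 + (5*5 - 3))*(-111) = (-131 + (25 - 3))*(-111) = (-131 + 22)*(-111) = -109*(-111) = 12099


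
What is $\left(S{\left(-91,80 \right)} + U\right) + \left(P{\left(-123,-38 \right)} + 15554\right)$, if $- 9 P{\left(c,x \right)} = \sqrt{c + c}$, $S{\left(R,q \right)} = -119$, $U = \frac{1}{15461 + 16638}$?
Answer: $\frac{495448066}{32099} - \frac{i \sqrt{246}}{9} \approx 15435.0 - 1.7427 i$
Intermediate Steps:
$U = \frac{1}{32099} \approx 3.1154 \cdot 10^{-5}$
$P{\left(c,x \right)} = - \frac{\sqrt{2} \sqrt{c}}{9}$ ($P{\left(c,x \right)} = - \frac{\sqrt{c + c}}{9} = - \frac{\sqrt{2 c}}{9} = - \frac{\sqrt{2} \sqrt{c}}{9}$)
$\left(S{\left(-91,80 \right)} + U\right) + \left(P{\left(-123,-38 \right)} + 15554\right) = \left(-119 + \frac{1}{32099}\right) + \left(- \frac{\sqrt{2} \sqrt{-123}}{9} + 15554\right) = - \frac{3819780}{32099} + \left(- \frac{\sqrt{2} i \sqrt{123}}{9} + 15554\right) = - \frac{3819780}{32099} + \left(- \frac{i \sqrt{246}}{9} + 15554\right) = - \frac{3819780}{32099} + \left(15554 - \frac{i \sqrt{246}}{9}\right) = \frac{495448066}{32099} - \frac{i \sqrt{246}}{9}$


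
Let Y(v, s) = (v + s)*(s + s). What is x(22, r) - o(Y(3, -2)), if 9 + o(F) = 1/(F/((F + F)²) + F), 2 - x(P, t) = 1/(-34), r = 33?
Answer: 24919/2210 ≈ 11.276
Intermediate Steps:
x(P, t) = 69/34 (x(P, t) = 2 - 1/(-34) = 2 - 1*(-1/34) = 2 + 1/34 = 69/34)
Y(v, s) = 2*s*(s + v) (Y(v, s) = (s + v)*(2*s) = 2*s*(s + v))
o(F) = -9 + 1/(F + 1/(4*F)) (o(F) = -9 + 1/(F/((F + F)²) + F) = -9 + 1/(F/((2*F)²) + F) = -9 + 1/(F/((4*F²)) + F) = -9 + 1/(F*(1/(4*F²)) + F) = -9 + 1/(1/(4*F) + F) = -9 + 1/(F + 1/(4*F)))
x(22, r) - o(Y(3, -2)) = 69/34 - (-9 - 36*16*(-2 + 3)² + 4*(2*(-2)*(-2 + 3)))/(1 + 4*(2*(-2)*(-2 + 3))²) = 69/34 - (-9 - 36*(2*(-2)*1)² + 4*(2*(-2)*1))/(1 + 4*(2*(-2)*1)²) = 69/34 - (-9 - 36*(-4)² + 4*(-4))/(1 + 4*(-4)²) = 69/34 - (-9 - 36*16 - 16)/(1 + 4*16) = 69/34 - (-9 - 576 - 16)/(1 + 64) = 69/34 - (-601)/65 = 69/34 - 1*(-601/65) = 69/34 + 601/65 = 24919/2210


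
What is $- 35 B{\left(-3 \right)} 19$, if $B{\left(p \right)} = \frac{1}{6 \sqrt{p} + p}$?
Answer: $\frac{665}{39} + \frac{1330 i \sqrt{3}}{39} \approx 17.051 + 59.067 i$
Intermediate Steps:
$B{\left(p \right)} = \frac{1}{p + 6 \sqrt{p}}$
$- 35 B{\left(-3 \right)} 19 = - \frac{35}{-3 + 6 \sqrt{-3}} \cdot 19 = - \frac{35}{-3 + 6 i \sqrt{3}} \cdot 19 = - \frac{665}{-3 + 6 i \sqrt{3}}$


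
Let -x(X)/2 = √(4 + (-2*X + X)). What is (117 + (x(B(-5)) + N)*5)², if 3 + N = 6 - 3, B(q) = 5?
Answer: 13589 - 2340*I ≈ 13589.0 - 2340.0*I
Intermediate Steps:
N = 0 (N = -3 + (6 - 3) = -3 + 3 = 0)
x(X) = -2*√(4 - X) (x(X) = -2*√(4 + (-2*X + X)) = -2*√(4 - X))
(117 + (x(B(-5)) + N)*5)² = (117 + (-2*√(4 - 1*5) + 0)*5)² = (117 + (-2*√(4 - 5) + 0)*5)² = (117 + (-2*I + 0)*5)² = (117 - 2*I*5)² = (117 - 10*I)²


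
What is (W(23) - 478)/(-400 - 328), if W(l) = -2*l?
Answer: 131/182 ≈ 0.71978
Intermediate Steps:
(W(23) - 478)/(-400 - 328) = (-2*23 - 478)/(-400 - 328) = (-46 - 478)/(-728) = -524*(-1/728) = 131/182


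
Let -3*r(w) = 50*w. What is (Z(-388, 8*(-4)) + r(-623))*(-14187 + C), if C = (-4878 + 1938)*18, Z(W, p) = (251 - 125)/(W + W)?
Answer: -270351980059/388 ≈ -6.9678e+8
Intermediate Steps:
Z(W, p) = 63/W (Z(W, p) = 126/((2*W)) = 126*(1/(2*W)) = 63/W)
r(w) = -50*w/3
C = -52920 (C = -2940*18 = -52920)
(Z(-388, 8*(-4)) + r(-623))*(-14187 + C) = (63/(-388) - 50/3*(-623))*(-14187 - 52920) = (63*(-1/388) + 31150/3)*(-67107) = (-63/388 + 31150/3)*(-67107) = (12086011/1164)*(-67107) = -270351980059/388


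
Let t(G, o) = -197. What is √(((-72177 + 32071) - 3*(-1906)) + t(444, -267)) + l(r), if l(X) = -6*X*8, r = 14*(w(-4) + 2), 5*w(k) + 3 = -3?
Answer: -2688/5 + I*√34585 ≈ -537.6 + 185.97*I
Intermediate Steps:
w(k) = -6/5 (w(k) = -⅗ + (⅕)*(-3) = -⅗ - ⅗ = -6/5)
r = 56/5 (r = 14*(-6/5 + 2) = 14*(⅘) = 56/5 ≈ 11.200)
l(X) = -48*X
√(((-72177 + 32071) - 3*(-1906)) + t(444, -267)) + l(r) = √(((-72177 + 32071) - 3*(-1906)) - 197) - 48*56/5 = √((-40106 + 5718) - 197) - 2688/5 = √(-34388 - 197) - 2688/5 = √(-34585) - 2688/5 = I*√34585 - 2688/5 = -2688/5 + I*√34585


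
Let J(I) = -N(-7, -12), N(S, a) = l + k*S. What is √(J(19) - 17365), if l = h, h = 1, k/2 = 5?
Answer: 4*I*√1081 ≈ 131.51*I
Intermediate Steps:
k = 10 (k = 2*5 = 10)
l = 1
N(S, a) = 1 + 10*S
J(I) = 69 (J(I) = -(1 + 10*(-7)) = -(1 - 70) = -1*(-69) = 69)
√(J(19) - 17365) = √(69 - 17365) = √(-17296) = 4*I*√1081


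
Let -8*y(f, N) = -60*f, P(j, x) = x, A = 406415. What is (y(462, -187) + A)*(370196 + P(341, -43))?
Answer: 151718311640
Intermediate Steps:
y(f, N) = 15*f/2 (y(f, N) = -(-15)*f/2 = 15*f/2)
(y(462, -187) + A)*(370196 + P(341, -43)) = ((15/2)*462 + 406415)*(370196 - 43) = (3465 + 406415)*370153 = 409880*370153 = 151718311640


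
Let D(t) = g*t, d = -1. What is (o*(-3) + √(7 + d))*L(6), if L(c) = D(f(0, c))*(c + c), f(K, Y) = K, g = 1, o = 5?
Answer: 0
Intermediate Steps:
D(t) = t (D(t) = 1*t = t)
L(c) = 0 (L(c) = 0*(c + c) = 0*(2*c) = 0)
(o*(-3) + √(7 + d))*L(6) = (5*(-3) + √(7 - 1))*0 = (-15 + √6)*0 = 0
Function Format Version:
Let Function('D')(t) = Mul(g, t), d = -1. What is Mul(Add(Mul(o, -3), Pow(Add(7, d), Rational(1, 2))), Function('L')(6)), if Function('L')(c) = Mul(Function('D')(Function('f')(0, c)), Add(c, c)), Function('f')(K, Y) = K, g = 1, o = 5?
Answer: 0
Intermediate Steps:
Function('D')(t) = t (Function('D')(t) = Mul(1, t) = t)
Function('L')(c) = 0 (Function('L')(c) = Mul(0, Add(c, c)) = Mul(0, Mul(2, c)) = 0)
Mul(Add(Mul(o, -3), Pow(Add(7, d), Rational(1, 2))), Function('L')(6)) = Mul(Add(Mul(5, -3), Pow(Add(7, -1), Rational(1, 2))), 0) = Mul(Add(-15, Pow(6, Rational(1, 2))), 0) = 0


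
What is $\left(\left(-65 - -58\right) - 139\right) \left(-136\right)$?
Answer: $19856$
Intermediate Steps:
$\left(\left(-65 - -58\right) - 139\right) \left(-136\right) = \left(\left(-65 + 58\right) - 139\right) \left(-136\right) = \left(-7 - 139\right) \left(-136\right) = \left(-146\right) \left(-136\right) = 19856$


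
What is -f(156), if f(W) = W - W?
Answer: 0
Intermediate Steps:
f(W) = 0
-f(156) = -1*0 = 0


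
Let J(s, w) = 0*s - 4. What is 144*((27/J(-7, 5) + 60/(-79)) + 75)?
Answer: 767772/79 ≈ 9718.6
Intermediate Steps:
J(s, w) = -4 (J(s, w) = 0 - 4 = -4)
144*((27/J(-7, 5) + 60/(-79)) + 75) = 144*((27/(-4) + 60/(-79)) + 75) = 144*((27*(-¼) + 60*(-1/79)) + 75) = 144*((-27/4 - 60/79) + 75) = 144*(-2373/316 + 75) = 144*(21327/316) = 767772/79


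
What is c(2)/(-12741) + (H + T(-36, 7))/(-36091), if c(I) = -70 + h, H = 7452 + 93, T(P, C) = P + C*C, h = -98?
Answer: -30077730/153278477 ≈ -0.19623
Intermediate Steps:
T(P, C) = P + C²
H = 7545
c(I) = -168 (c(I) = -70 - 98 = -168)
c(2)/(-12741) + (H + T(-36, 7))/(-36091) = -168/(-12741) + (7545 + (-36 + 7²))/(-36091) = -168*(-1/12741) + (7545 + (-36 + 49))*(-1/36091) = 56/4247 + (7545 + 13)*(-1/36091) = 56/4247 + 7558*(-1/36091) = 56/4247 - 7558/36091 = -30077730/153278477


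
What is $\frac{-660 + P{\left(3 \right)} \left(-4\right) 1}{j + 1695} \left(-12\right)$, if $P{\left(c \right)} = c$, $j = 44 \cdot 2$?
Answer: $\frac{8064}{1783} \approx 4.5227$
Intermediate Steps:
$j = 88$
$\frac{-660 + P{\left(3 \right)} \left(-4\right) 1}{j + 1695} \left(-12\right) = \frac{-660 + 3 \left(-4\right) 1}{88 + 1695} \left(-12\right) = \frac{-660 - 12}{1783} \left(-12\right) = \left(-660 - 12\right) \frac{1}{1783} \left(-12\right) = \left(-672\right) \frac{1}{1783} \left(-12\right) = \left(- \frac{672}{1783}\right) \left(-12\right) = \frac{8064}{1783}$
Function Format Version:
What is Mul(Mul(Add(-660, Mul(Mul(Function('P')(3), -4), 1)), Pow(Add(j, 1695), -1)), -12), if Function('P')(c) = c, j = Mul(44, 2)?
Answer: Rational(8064, 1783) ≈ 4.5227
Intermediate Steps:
j = 88
Mul(Mul(Add(-660, Mul(Mul(Function('P')(3), -4), 1)), Pow(Add(j, 1695), -1)), -12) = Mul(Mul(Add(-660, Mul(Mul(3, -4), 1)), Pow(Add(88, 1695), -1)), -12) = Mul(Mul(Add(-660, Mul(-12, 1)), Pow(1783, -1)), -12) = Mul(Mul(Add(-660, -12), Rational(1, 1783)), -12) = Mul(Mul(-672, Rational(1, 1783)), -12) = Mul(Rational(-672, 1783), -12) = Rational(8064, 1783)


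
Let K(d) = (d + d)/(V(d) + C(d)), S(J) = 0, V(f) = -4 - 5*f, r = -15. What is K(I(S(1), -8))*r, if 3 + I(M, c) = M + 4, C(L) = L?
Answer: 15/4 ≈ 3.7500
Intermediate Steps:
I(M, c) = 1 + M (I(M, c) = -3 + (M + 4) = -3 + (4 + M) = 1 + M)
K(d) = 2*d/(-4 - 4*d) (K(d) = (d + d)/((-4 - 5*d) + d) = (2*d)/(-4 - 4*d) = 2*d/(-4 - 4*d))
K(I(S(1), -8))*r = -(1 + 0)/(2 + 2*(1 + 0))*(-15) = -1*1/(2 + 2*1)*(-15) = -1*1/(2 + 2)*(-15) = -1*1/4*(-15) = -1*1*¼*(-15) = -¼*(-15) = 15/4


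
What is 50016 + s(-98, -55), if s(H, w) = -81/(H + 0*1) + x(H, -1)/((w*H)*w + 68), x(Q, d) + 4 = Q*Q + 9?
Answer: 121063299353/2420453 ≈ 50017.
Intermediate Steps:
x(Q, d) = 5 + Q**2 (x(Q, d) = -4 + (Q*Q + 9) = -4 + (Q**2 + 9) = -4 + (9 + Q**2) = 5 + Q**2)
s(H, w) = -81/H + (5 + H**2)/(68 + H*w**2) (s(H, w) = -81/(H + 0*1) + (5 + H**2)/((w*H)*w + 68) = -81/(H + 0) + (5 + H**2)/((H*w)*w + 68) = -81/H + (5 + H**2)/(H*w**2 + 68) = -81/H + (5 + H**2)/(68 + H*w**2))
50016 + s(-98, -55) = 50016 + (-5508 - 98*(5 + (-98)**2) - 81*(-98)*(-55)**2)/((-98)*(68 - 98*(-55)**2)) = 50016 - (-5508 - 98*(5 + 9604) - 81*(-98)*3025)/(98*(68 - 98*3025)) = 50016 - (-5508 - 98*9609 + 24012450)/(98*(68 - 296450)) = 50016 - 1/98*(-5508 - 941682 + 24012450)/(-296382) = 50016 - 1/98*(-1/296382)*23065260 = 50016 + 1922105/2420453 = 121063299353/2420453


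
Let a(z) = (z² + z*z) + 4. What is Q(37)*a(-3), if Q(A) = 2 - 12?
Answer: -220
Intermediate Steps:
Q(A) = -10
a(z) = 4 + 2*z² (a(z) = (z² + z²) + 4 = 2*z² + 4 = 4 + 2*z²)
Q(37)*a(-3) = -10*(4 + 2*(-3)²) = -10*(4 + 2*9) = -10*(4 + 18) = -10*22 = -220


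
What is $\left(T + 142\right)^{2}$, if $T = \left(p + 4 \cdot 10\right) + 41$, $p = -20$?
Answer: $41209$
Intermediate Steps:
$T = 61$ ($T = \left(-20 + 4 \cdot 10\right) + 41 = \left(-20 + 40\right) + 41 = 20 + 41 = 61$)
$\left(T + 142\right)^{2} = \left(61 + 142\right)^{2} = 203^{2} = 41209$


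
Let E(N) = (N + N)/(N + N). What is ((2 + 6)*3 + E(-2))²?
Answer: 625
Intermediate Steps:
E(N) = 1 (E(N) = (2*N)/((2*N)) = (2*N)*(1/(2*N)) = 1)
((2 + 6)*3 + E(-2))² = ((2 + 6)*3 + 1)² = (8*3 + 1)² = (24 + 1)² = 25² = 625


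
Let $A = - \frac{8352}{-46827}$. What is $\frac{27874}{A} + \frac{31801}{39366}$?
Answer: $\frac{1427304592945}{9132912} \approx 1.5628 \cdot 10^{5}$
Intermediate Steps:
$A = \frac{928}{5203}$ ($A = \left(-8352\right) \left(- \frac{1}{46827}\right) = \frac{928}{5203} \approx 0.17836$)
$\frac{27874}{A} + \frac{31801}{39366} = \frac{27874}{\frac{928}{5203}} + \frac{31801}{39366} = 27874 \cdot \frac{5203}{928} + 31801 \cdot \frac{1}{39366} = \frac{72514211}{464} + \frac{31801}{39366} = \frac{1427304592945}{9132912}$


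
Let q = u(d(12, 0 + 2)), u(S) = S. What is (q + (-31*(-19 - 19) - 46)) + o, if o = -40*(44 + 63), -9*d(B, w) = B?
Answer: -9448/3 ≈ -3149.3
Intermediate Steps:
d(B, w) = -B/9
q = -4/3 (q = -1/9*12 = -4/3 ≈ -1.3333)
o = -4280 (o = -40*107 = -4280)
(q + (-31*(-19 - 19) - 46)) + o = (-4/3 + (-31*(-19 - 19) - 46)) - 4280 = (-4/3 + (-31*(-38) - 46)) - 4280 = (-4/3 + (1178 - 46)) - 4280 = (-4/3 + 1132) - 4280 = 3392/3 - 4280 = -9448/3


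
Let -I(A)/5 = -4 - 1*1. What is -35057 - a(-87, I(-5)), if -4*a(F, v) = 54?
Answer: -70087/2 ≈ -35044.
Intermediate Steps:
I(A) = 25 (I(A) = -5*(-4 - 1*1) = -5*(-4 - 1) = -5*(-5) = 25)
a(F, v) = -27/2 (a(F, v) = -1/4*54 = -27/2)
-35057 - a(-87, I(-5)) = -35057 - 1*(-27/2) = -35057 + 27/2 = -70087/2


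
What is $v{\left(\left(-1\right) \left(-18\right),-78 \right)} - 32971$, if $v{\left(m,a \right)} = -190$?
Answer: $-33161$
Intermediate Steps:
$v{\left(\left(-1\right) \left(-18\right),-78 \right)} - 32971 = -190 - 32971 = -33161$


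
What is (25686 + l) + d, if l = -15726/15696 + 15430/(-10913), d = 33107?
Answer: 1678377583691/28548408 ≈ 58791.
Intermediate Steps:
l = -68967853/28548408 (l = -15726*1/15696 + 15430*(-1/10913) = -2621/2616 - 15430/10913 = -68967853/28548408 ≈ -2.4158)
(25686 + l) + d = (25686 - 68967853/28548408) + 33107 = 733225440035/28548408 + 33107 = 1678377583691/28548408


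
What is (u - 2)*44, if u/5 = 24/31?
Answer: 2552/31 ≈ 82.323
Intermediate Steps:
u = 120/31 (u = 5*(24/31) = 120/31 ≈ 3.8710)
(u - 2)*44 = (120/31 - 2)*44 = (58/31)*44 = 2552/31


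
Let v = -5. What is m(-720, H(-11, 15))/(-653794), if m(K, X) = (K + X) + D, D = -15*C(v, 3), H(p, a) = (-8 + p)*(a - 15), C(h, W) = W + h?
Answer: 345/326897 ≈ 0.0010554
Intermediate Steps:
H(p, a) = (-15 + a)*(-8 + p) (H(p, a) = (-8 + p)*(-15 + a) = (-15 + a)*(-8 + p))
D = 30 (D = -15*(3 - 5) = -15*(-2) = 30)
m(K, X) = 30 + K + X (m(K, X) = (K + X) + 30 = 30 + K + X)
m(-720, H(-11, 15))/(-653794) = (30 - 720 + (120 - 15*(-11) - 8*15 + 15*(-11)))/(-653794) = (30 - 720 + (120 + 165 - 120 - 165))*(-1/653794) = (30 - 720 + 0)*(-1/653794) = -690*(-1/653794) = 345/326897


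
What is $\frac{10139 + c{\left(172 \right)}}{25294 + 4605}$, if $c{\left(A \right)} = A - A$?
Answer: $\frac{10139}{29899} \approx 0.33911$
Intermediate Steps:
$c{\left(A \right)} = 0$
$\frac{10139 + c{\left(172 \right)}}{25294 + 4605} = \frac{10139 + 0}{25294 + 4605} = \frac{10139}{29899}$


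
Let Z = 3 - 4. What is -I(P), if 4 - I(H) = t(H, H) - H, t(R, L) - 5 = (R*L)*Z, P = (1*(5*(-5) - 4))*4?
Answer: -13339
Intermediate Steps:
Z = -1
P = -116 (P = (1*(-25 - 4))*4 = (1*(-29))*4 = -29*4 = -116)
t(R, L) = 5 - L*R (t(R, L) = 5 + (R*L)*(-1) = 5 + (L*R)*(-1) = 5 - L*R)
I(H) = -1 + H + H**2 (I(H) = 4 - ((5 - H*H) - H) = 4 - ((5 - H**2) - H) = 4 - (5 - H - H**2) = 4 + (-5 + H + H**2) = -1 + H + H**2)
-I(P) = -(-1 - 116 + (-116)**2) = -(-1 - 116 + 13456) = -1*13339 = -13339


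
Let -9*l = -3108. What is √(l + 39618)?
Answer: √359670/3 ≈ 199.91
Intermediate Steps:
l = 1036/3 (l = -⅑*(-3108) = 1036/3 ≈ 345.33)
√(l + 39618) = √(1036/3 + 39618) = √(119890/3) = √359670/3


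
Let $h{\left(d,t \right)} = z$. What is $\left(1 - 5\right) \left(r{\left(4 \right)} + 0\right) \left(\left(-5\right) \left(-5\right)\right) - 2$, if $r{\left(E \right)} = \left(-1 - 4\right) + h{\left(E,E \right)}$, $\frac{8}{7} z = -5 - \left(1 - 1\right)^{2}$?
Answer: $\frac{1871}{2} \approx 935.5$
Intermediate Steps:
$z = - \frac{35}{8}$ ($z = \frac{7 \left(-5 - \left(1 - 1\right)^{2}\right)}{8} = \frac{7 \left(-5 - 0^{2}\right)}{8} = \frac{7 \left(-5 - 0\right)}{8} = \frac{7 \left(-5 + 0\right)}{8} = \frac{7}{8} \left(-5\right) = - \frac{35}{8} \approx -4.375$)
$h{\left(d,t \right)} = - \frac{35}{8}$
$r{\left(E \right)} = - \frac{75}{8}$ ($r{\left(E \right)} = \left(-1 - 4\right) - \frac{35}{8} = -5 - \frac{35}{8} = - \frac{75}{8}$)
$\left(1 - 5\right) \left(r{\left(4 \right)} + 0\right) \left(\left(-5\right) \left(-5\right)\right) - 2 = \left(1 - 5\right) \left(- \frac{75}{8} + 0\right) \left(\left(-5\right) \left(-5\right)\right) - 2 = \left(-4\right) \left(- \frac{75}{8}\right) 25 - 2 = \frac{75}{2} \cdot 25 - 2 = \frac{1875}{2} - 2 = \frac{1871}{2}$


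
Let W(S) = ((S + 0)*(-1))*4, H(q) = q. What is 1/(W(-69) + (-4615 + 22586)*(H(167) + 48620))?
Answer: 1/876751453 ≈ 1.1406e-9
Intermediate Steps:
W(S) = -4*S (W(S) = (S*(-1))*4 = -S*4 = -4*S)
1/(W(-69) + (-4615 + 22586)*(H(167) + 48620)) = 1/(-4*(-69) + (-4615 + 22586)*(167 + 48620)) = 1/(276 + 17971*48787) = 1/(276 + 876751177) = 1/876751453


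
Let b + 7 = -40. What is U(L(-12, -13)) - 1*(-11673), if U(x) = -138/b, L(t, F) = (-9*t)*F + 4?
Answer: 548769/47 ≈ 11676.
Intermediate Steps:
b = -47 (b = -7 - 40 = -47)
L(t, F) = 4 - 9*F*t (L(t, F) = -9*F*t + 4 = 4 - 9*F*t)
U(x) = 138/47 (U(x) = -138/(-47) = -138*(-1/47) = 138/47)
U(L(-12, -13)) - 1*(-11673) = 138/47 - 1*(-11673) = 138/47 + 11673 = 548769/47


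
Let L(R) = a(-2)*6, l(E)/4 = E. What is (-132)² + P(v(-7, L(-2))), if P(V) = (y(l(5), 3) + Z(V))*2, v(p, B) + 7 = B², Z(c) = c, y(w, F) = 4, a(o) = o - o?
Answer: 17418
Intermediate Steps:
a(o) = 0
l(E) = 4*E
L(R) = 0 (L(R) = 0*6 = 0)
v(p, B) = -7 + B²
P(V) = 8 + 2*V (P(V) = (4 + V)*2 = 8 + 2*V)
(-132)² + P(v(-7, L(-2))) = (-132)² + (8 + 2*(-7 + 0²)) = 17424 + (8 + 2*(-7 + 0)) = 17424 + (8 + 2*(-7)) = 17424 + (8 - 14) = 17424 - 6 = 17418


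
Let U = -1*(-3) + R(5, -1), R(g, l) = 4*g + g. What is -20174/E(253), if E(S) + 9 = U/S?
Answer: 5104022/2249 ≈ 2269.5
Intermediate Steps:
R(g, l) = 5*g
U = 28 (U = -1*(-3) + 5*5 = 3 + 25 = 28)
E(S) = -9 + 28/S
-20174/E(253) = -20174/(-9 + 28/253) = -20174/(-2249/253) = -20174*(-253/2249) = 5104022/2249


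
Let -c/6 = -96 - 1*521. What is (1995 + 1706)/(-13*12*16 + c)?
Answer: 3701/1206 ≈ 3.0688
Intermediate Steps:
c = 3702 (c = -6*(-96 - 1*521) = -6*(-96 - 521) = -6*(-617) = 3702)
(1995 + 1706)/(-13*12*16 + c) = (1995 + 1706)/(-13*12*16 + 3702) = 3701/(-156*16 + 3702) = 3701/(-2496 + 3702) = 3701/1206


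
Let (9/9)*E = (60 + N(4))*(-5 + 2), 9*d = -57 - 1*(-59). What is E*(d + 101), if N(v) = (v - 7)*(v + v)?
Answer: -10932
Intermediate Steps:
d = 2/9 (d = (-57 - 1*(-59))/9 = (-57 + 59)/9 = (⅑)*2 = 2/9 ≈ 0.22222)
N(v) = 2*v*(-7 + v) (N(v) = (-7 + v)*(2*v) = 2*v*(-7 + v))
E = -108 (E = (60 + 2*4*(-7 + 4))*(-5 + 2) = (60 + 2*4*(-3))*(-3) = (60 - 24)*(-3) = 36*(-3) = -108)
E*(d + 101) = -108*(2/9 + 101) = -108*911/9 = -10932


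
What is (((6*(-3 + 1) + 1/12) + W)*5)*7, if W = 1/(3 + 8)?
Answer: -54635/132 ≈ -413.90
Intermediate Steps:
W = 1/11 ≈ 0.090909
(((6*(-3 + 1) + 1/12) + W)*5)*7 = (((6*(-3 + 1) + 1/12) + 1/11)*5)*7 = (((6*(-2) + 1/12) + 1/11)*5)*7 = (((-12 + 1/12) + 1/11)*5)*7 = ((-143/12 + 1/11)*5)*7 = -1561/132*5*7 = -7805/132*7 = -54635/132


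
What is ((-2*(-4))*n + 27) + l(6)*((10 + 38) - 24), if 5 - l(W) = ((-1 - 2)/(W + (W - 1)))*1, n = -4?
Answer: 1337/11 ≈ 121.55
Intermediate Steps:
l(W) = 5 + 3/(-1 + 2*W) (l(W) = 5 - (-1 - 2)/(W + (W - 1)) = 5 - (-3/(W + (-1 + W))) = 5 - (-3/(-1 + 2*W)) = 5 - (-3)/(-1 + 2*W) = 5 + 3/(-1 + 2*W))
((-2*(-4))*n + 27) + l(6)*((10 + 38) - 24) = (-2*(-4)*(-4) + 27) + (2*(-1 + 5*6)/(-1 + 2*6))*((10 + 38) - 24) = (8*(-4) + 27) + (2*(-1 + 30)/(-1 + 12))*(48 - 24) = (-32 + 27) + (2*29/11)*24 = -5 + (2*(1/11)*29)*24 = -5 + (58/11)*24 = -5 + 1392/11 = 1337/11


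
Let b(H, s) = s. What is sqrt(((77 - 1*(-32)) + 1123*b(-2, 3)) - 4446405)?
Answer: I*sqrt(4442927) ≈ 2107.8*I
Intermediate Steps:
sqrt(((77 - 1*(-32)) + 1123*b(-2, 3)) - 4446405) = sqrt(((77 - 1*(-32)) + 1123*3) - 4446405) = sqrt(((77 + 32) + 3369) - 4446405) = sqrt((109 + 3369) - 4446405) = sqrt(3478 - 4446405) = sqrt(-4442927) = I*sqrt(4442927)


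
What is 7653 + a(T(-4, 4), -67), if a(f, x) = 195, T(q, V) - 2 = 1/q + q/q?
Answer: 7848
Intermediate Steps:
T(q, V) = 3 + 1/q (T(q, V) = 2 + (1/q + q/q) = 2 + (1/q + 1) = 2 + (1 + 1/q) = 3 + 1/q)
7653 + a(T(-4, 4), -67) = 7653 + 195 = 7848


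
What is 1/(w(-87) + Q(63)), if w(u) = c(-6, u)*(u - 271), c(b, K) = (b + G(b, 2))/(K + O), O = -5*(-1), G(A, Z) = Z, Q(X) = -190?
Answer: -41/8506 ≈ -0.0048201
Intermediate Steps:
O = 5
c(b, K) = (2 + b)/(5 + K) (c(b, K) = (b + 2)/(K + 5) = (2 + b)/(5 + K))
w(u) = -4*(-271 + u)/(5 + u) (w(u) = ((2 - 6)/(5 + u))*(u - 271) = (-4/(5 + u))*(-271 + u) = -4*(-271 + u)/(5 + u))
1/(w(-87) + Q(63)) = 1/(4*(271 - 1*(-87))/(5 - 87) - 190) = 1/(4*(271 + 87)/(-82) - 190) = 1/(4*(-1/82)*358 - 190) = 1/(-716/41 - 190) = 1/(-8506/41) = -41/8506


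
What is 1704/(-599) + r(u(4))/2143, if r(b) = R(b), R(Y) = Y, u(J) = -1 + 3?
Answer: -3650474/1283657 ≈ -2.8438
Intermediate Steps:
u(J) = 2
r(b) = b
1704/(-599) + r(u(4))/2143 = 1704/(-599) + 2/2143 = 1704*(-1/599) + 2*(1/2143) = -1704/599 + 2/2143 = -3650474/1283657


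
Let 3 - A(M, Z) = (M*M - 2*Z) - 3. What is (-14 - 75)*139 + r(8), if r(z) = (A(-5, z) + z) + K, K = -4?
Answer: -12370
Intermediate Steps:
A(M, Z) = 6 - M² + 2*Z (A(M, Z) = 3 - ((M*M - 2*Z) - 3) = 3 - ((M² - 2*Z) - 3) = 3 - (-3 + M² - 2*Z) = 3 + (3 - M² + 2*Z) = 6 - M² + 2*Z)
r(z) = -23 + 3*z (r(z) = ((6 - 1*(-5)² + 2*z) + z) - 4 = ((6 - 1*25 + 2*z) + z) - 4 = ((6 - 25 + 2*z) + z) - 4 = ((-19 + 2*z) + z) - 4 = (-19 + 3*z) - 4 = -23 + 3*z)
(-14 - 75)*139 + r(8) = (-14 - 75)*139 + (-23 + 3*8) = -89*139 + (-23 + 24) = -12371 + 1 = -12370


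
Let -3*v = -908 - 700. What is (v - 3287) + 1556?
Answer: -1195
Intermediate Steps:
v = 536 (v = -(-908 - 700)/3 = -⅓*(-1608) = 536)
(v - 3287) + 1556 = (536 - 3287) + 1556 = -2751 + 1556 = -1195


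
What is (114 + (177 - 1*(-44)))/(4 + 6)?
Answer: 67/2 ≈ 33.500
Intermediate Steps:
(114 + (177 - 1*(-44)))/(4 + 6) = (114 + (177 + 44))/10 = (114 + 221)*(⅒) = 335*(⅒) = 67/2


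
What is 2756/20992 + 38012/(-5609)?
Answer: -195622375/29436032 ≈ -6.6457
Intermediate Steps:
2756/20992 + 38012/(-5609) = 2756*(1/20992) + 38012*(-1/5609) = 689/5248 - 38012/5609 = -195622375/29436032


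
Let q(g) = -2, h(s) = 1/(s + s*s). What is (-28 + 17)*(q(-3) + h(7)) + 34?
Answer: 3125/56 ≈ 55.804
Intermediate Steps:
h(s) = 1/(s + s²)
(-28 + 17)*(q(-3) + h(7)) + 34 = (-28 + 17)*(-2 + 1/(7*(1 + 7))) + 34 = -11*(-2 + (⅐)/8) + 34 = -11*(-2 + (⅐)*(⅛)) + 34 = -11*(-2 + 1/56) + 34 = -11*(-111/56) + 34 = 1221/56 + 34 = 3125/56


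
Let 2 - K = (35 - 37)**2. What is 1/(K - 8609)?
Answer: -1/8611 ≈ -0.00011613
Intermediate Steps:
K = -2 (K = 2 - (35 - 37)**2 = 2 - 1*(-2)**2 = 2 - 1*4 = 2 - 4 = -2)
1/(K - 8609) = 1/(-2 - 8609) = 1/(-8611) = -1/8611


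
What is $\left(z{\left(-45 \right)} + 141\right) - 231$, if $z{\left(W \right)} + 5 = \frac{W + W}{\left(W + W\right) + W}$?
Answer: $- \frac{283}{3} \approx -94.333$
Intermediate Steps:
$z{\left(W \right)} = - \frac{13}{3}$ ($z{\left(W \right)} = -5 + \frac{W + W}{\left(W + W\right) + W} = -5 + \frac{2 W}{2 W + W} = -5 + \frac{2 W}{3 W} = -5 + 2 W \frac{1}{3 W} = -5 + \frac{2}{3} = - \frac{13}{3}$)
$\left(z{\left(-45 \right)} + 141\right) - 231 = \left(- \frac{13}{3} + 141\right) - 231 = \frac{410}{3} - 231 = - \frac{283}{3}$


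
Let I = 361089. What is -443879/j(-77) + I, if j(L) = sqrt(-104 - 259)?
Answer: 361089 + 443879*I*sqrt(3)/33 ≈ 3.6109e+5 + 23298.0*I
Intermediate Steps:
j(L) = 11*I*sqrt(3) (j(L) = sqrt(-363) = 11*I*sqrt(3))
-443879/j(-77) + I = -443879*(-I*sqrt(3)/33) + 361089 = -(-443879)*I*sqrt(3)/33 + 361089 = 443879*I*sqrt(3)/33 + 361089 = 361089 + 443879*I*sqrt(3)/33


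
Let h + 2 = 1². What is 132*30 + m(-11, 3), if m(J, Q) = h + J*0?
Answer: 3959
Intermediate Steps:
h = -1 (h = -2 + 1² = -2 + 1 = -1)
m(J, Q) = -1 (m(J, Q) = -1 + J*0 = -1 + 0 = -1)
132*30 + m(-11, 3) = 132*30 - 1 = 3960 - 1 = 3959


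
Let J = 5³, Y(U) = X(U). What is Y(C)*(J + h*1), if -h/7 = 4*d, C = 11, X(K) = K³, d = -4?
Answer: 315447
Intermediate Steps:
Y(U) = U³
h = 112 (h = -28*(-4) = -7*(-16) = 112)
J = 125
Y(C)*(J + h*1) = 11³*(125 + 112*1) = 1331*(125 + 112) = 1331*237 = 315447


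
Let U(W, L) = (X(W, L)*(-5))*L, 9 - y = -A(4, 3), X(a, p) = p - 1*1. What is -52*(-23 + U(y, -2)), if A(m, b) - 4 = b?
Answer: 2756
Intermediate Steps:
A(m, b) = 4 + b
X(a, p) = -1 + p (X(a, p) = p - 1 = -1 + p)
y = 16 (y = 9 - (-1)*(4 + 3) = 9 - (-1)*7 = 9 - 1*(-7) = 9 + 7 = 16)
U(W, L) = L*(5 - 5*L) (U(W, L) = ((-1 + L)*(-5))*L = (5 - 5*L)*L = L*(5 - 5*L))
-52*(-23 + U(y, -2)) = -52*(-23 + 5*(-2)*(1 - 1*(-2))) = -52*(-23 + 5*(-2)*(1 + 2)) = -52*(-23 + 5*(-2)*3) = -52*(-23 - 30) = -52*(-53) = 2756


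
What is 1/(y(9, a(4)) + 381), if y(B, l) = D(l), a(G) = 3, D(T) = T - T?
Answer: 1/381 ≈ 0.0026247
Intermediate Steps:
D(T) = 0
y(B, l) = 0
1/(y(9, a(4)) + 381) = 1/(0 + 381) = 1/381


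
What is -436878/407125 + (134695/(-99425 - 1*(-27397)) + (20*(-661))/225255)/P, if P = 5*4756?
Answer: -612982324528210039/571192799094102000 ≈ -1.0732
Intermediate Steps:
P = 23780
-436878/407125 + (134695/(-99425 - 1*(-27397)) + (20*(-661))/225255)/P = -436878/407125 + (134695/(-99425 - 1*(-27397)) + (20*(-661))/225255)/23780 = -436878*1/407125 + (134695/(-99425 + 27397) - 13220*1/225255)*(1/23780) = -436878/407125 + (134695/(-72028) - 2644/45051)*(1/23780) = -436878/407125 + (134695*(-1/72028) - 2644/45051)*(1/23780) = -436878/407125 + (-12245/6548 - 2644/45051)*(1/23780) = -436878/407125 - 568962407/294993948*1/23780 = -436878/407125 - 568962407/7014956083440 = -612982324528210039/571192799094102000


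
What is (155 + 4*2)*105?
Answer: 17115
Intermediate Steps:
(155 + 4*2)*105 = (155 + 8)*105 = 163*105 = 17115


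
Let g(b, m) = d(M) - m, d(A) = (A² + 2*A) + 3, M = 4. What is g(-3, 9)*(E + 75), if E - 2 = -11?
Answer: 1188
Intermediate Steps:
E = -9 (E = 2 - 11 = -9)
d(A) = 3 + A² + 2*A
g(b, m) = 27 - m (g(b, m) = (3 + 4² + 2*4) - m = (3 + 16 + 8) - m = 27 - m)
g(-3, 9)*(E + 75) = (27 - 1*9)*(-9 + 75) = (27 - 9)*66 = 18*66 = 1188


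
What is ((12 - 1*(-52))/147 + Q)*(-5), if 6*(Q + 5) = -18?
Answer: 5560/147 ≈ 37.823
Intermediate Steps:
Q = -8 (Q = -5 + (⅙)*(-18) = -5 - 3 = -8)
((12 - 1*(-52))/147 + Q)*(-5) = ((12 - 1*(-52))/147 - 8)*(-5) = ((12 + 52)*(1/147) - 8)*(-5) = (64*(1/147) - 8)*(-5) = (64/147 - 8)*(-5) = -1112/147*(-5) = 5560/147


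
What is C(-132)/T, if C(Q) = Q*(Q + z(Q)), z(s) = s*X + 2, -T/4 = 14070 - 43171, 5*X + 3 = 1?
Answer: 12738/145505 ≈ 0.087543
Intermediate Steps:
X = -⅖ (X = -⅗ + (⅕)*1 = -⅗ + ⅕ = -⅖ ≈ -0.40000)
T = 116404 (T = -4*(14070 - 43171) = -4*(-29101) = 116404)
z(s) = 2 - 2*s/5 (z(s) = s*(-⅖) + 2 = -2*s/5 + 2 = 2 - 2*s/5)
C(Q) = Q*(2 + 3*Q/5) (C(Q) = Q*(Q + (2 - 2*Q/5)) = Q*(2 + 3*Q/5))
C(-132)/T = ((⅕)*(-132)*(10 + 3*(-132)))/116404 = ((⅕)*(-132)*(10 - 396))*(1/116404) = ((⅕)*(-132)*(-386))*(1/116404) = (50952/5)*(1/116404) = 12738/145505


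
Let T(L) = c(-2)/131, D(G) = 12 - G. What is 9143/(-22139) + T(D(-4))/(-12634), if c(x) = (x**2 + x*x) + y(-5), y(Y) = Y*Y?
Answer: -115518239/279704126 ≈ -0.41300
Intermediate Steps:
y(Y) = Y**2
c(x) = 25 + 2*x**2 (c(x) = (x**2 + x*x) + (-5)**2 = (x**2 + x**2) + 25 = 2*x**2 + 25 = 25 + 2*x**2)
T(L) = 33/131 (T(L) = (25 + 2*(-2)**2)/131 = (25 + 2*4)*(1/131) = (25 + 8)*(1/131) = 33*(1/131) = 33/131)
9143/(-22139) + T(D(-4))/(-12634) = 9143/(-22139) + (33/131)/(-12634) = 9143*(-1/22139) + (33/131)*(-1/12634) = -9143/22139 - 33/1655054 = -115518239/279704126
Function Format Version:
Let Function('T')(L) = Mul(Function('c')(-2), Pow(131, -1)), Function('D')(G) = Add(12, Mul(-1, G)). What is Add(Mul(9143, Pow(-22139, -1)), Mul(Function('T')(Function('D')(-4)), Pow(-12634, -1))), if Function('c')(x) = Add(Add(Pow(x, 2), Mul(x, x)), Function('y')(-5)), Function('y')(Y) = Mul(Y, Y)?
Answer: Rational(-115518239, 279704126) ≈ -0.41300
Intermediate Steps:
Function('y')(Y) = Pow(Y, 2)
Function('c')(x) = Add(25, Mul(2, Pow(x, 2))) (Function('c')(x) = Add(Add(Pow(x, 2), Mul(x, x)), Pow(-5, 2)) = Add(Add(Pow(x, 2), Pow(x, 2)), 25) = Add(Mul(2, Pow(x, 2)), 25) = Add(25, Mul(2, Pow(x, 2))))
Function('T')(L) = Rational(33, 131) (Function('T')(L) = Mul(Add(25, Mul(2, Pow(-2, 2))), Pow(131, -1)) = Mul(Add(25, Mul(2, 4)), Rational(1, 131)) = Mul(Add(25, 8), Rational(1, 131)) = Mul(33, Rational(1, 131)) = Rational(33, 131))
Add(Mul(9143, Pow(-22139, -1)), Mul(Function('T')(Function('D')(-4)), Pow(-12634, -1))) = Add(Mul(9143, Pow(-22139, -1)), Mul(Rational(33, 131), Pow(-12634, -1))) = Add(Mul(9143, Rational(-1, 22139)), Mul(Rational(33, 131), Rational(-1, 12634))) = Add(Rational(-9143, 22139), Rational(-33, 1655054)) = Rational(-115518239, 279704126)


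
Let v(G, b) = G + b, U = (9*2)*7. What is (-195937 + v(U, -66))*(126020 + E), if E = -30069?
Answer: -18794594027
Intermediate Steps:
U = 126 (U = 18*7 = 126)
(-195937 + v(U, -66))*(126020 + E) = (-195937 + (126 - 66))*(126020 - 30069) = (-195937 + 60)*95951 = -195877*95951 = -18794594027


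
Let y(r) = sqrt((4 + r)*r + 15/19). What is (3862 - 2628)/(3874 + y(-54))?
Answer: 90829804/285098329 - 1234*sqrt(974985)/285098329 ≈ 0.31432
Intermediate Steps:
y(r) = sqrt(15/19 + r*(4 + r)) (y(r) = sqrt(r*(4 + r) + 15*(1/19)) = sqrt(r*(4 + r) + 15/19) = sqrt(15/19 + r*(4 + r)))
(3862 - 2628)/(3874 + y(-54)) = (3862 - 2628)/(3874 + sqrt(285 + 361*(-54)**2 + 1444*(-54))/19) = 1234/(3874 + sqrt(285 + 361*2916 - 77976)/19) = 1234/(3874 + sqrt(285 + 1052676 - 77976)/19) = 1234/(3874 + sqrt(974985)/19)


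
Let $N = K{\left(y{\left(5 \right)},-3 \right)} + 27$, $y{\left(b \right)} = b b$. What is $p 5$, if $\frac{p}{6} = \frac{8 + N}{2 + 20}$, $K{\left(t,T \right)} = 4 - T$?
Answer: $\frac{630}{11} \approx 57.273$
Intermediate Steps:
$y{\left(b \right)} = b^{2}$
$N = 34$ ($N = \left(4 - -3\right) + 27 = \left(4 + 3\right) + 27 = 7 + 27 = 34$)
$p = \frac{126}{11}$ ($p = 6 \frac{8 + 34}{2 + 20} = 6 \cdot \frac{42}{22} = 6 \cdot 42 \cdot \frac{1}{22} = 6 \cdot \frac{21}{11} = \frac{126}{11} \approx 11.455$)
$p 5 = \frac{126}{11} \cdot 5 = \frac{630}{11}$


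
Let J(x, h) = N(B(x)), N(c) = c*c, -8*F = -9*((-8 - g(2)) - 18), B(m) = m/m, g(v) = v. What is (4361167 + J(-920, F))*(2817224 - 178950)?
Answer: 11505956144032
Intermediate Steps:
B(m) = 1
F = -63/2 (F = -(-9)*((-8 - 1*2) - 18)/8 = -(-9)*((-8 - 2) - 18)/8 = -(-9)*(-10 - 18)/8 = -(-9)*(-28)/8 = -⅛*252 = -63/2 ≈ -31.500)
N(c) = c²
J(x, h) = 1 (J(x, h) = 1² = 1)
(4361167 + J(-920, F))*(2817224 - 178950) = (4361167 + 1)*(2817224 - 178950) = 4361168*2638274 = 11505956144032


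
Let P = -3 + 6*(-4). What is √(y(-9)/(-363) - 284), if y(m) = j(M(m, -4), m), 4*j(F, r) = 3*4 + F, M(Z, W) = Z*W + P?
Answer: I*√137463/22 ≈ 16.853*I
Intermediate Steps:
P = -27 (P = -3 - 24 = -27)
M(Z, W) = -27 + W*Z (M(Z, W) = Z*W - 27 = W*Z - 27 = -27 + W*Z)
j(F, r) = 3 + F/4 (j(F, r) = (3*4 + F)/4 = (12 + F)/4 = 3 + F/4)
y(m) = -15/4 - m (y(m) = 3 + (-27 - 4*m)/4 = 3 + (-27/4 - m) = -15/4 - m)
√(y(-9)/(-363) - 284) = √((-15/4 - 1*(-9))/(-363) - 284) = √((-15/4 + 9)*(-1/363) - 284) = √((21/4)*(-1/363) - 284) = √(-7/484 - 284) = √(-137463/484) = I*√137463/22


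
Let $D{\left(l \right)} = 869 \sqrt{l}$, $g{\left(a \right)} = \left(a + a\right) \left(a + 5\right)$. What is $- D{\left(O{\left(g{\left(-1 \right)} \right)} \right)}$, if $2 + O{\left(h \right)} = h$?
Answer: $- 869 i \sqrt{10} \approx - 2748.0 i$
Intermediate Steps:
$g{\left(a \right)} = 2 a \left(5 + a\right)$
$O{\left(h \right)} = -2 + h$
$- D{\left(O{\left(g{\left(-1 \right)} \right)} \right)} = - 869 \sqrt{-2 + 2 \left(-1\right) \left(5 - 1\right)} = - 869 \sqrt{-2 + 2 \left(-1\right) 4} = - 869 \sqrt{-2 - 8} = - 869 \sqrt{-10} = - 869 i \sqrt{10}$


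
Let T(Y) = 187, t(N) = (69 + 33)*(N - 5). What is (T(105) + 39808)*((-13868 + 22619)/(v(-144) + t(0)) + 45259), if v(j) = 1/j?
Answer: 132887629969625/73441 ≈ 1.8094e+9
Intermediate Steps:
t(N) = -510 + 102*N (t(N) = 102*(-5 + N) = -510 + 102*N)
(T(105) + 39808)*((-13868 + 22619)/(v(-144) + t(0)) + 45259) = (187 + 39808)*((-13868 + 22619)/(1/(-144) + (-510 + 102*0)) + 45259) = 39995*(8751/(-1/144 + (-510 + 0)) + 45259) = 39995*(8751/(-1/144 - 510) + 45259) = 39995*(8751/(-73441/144) + 45259) = 39995*(8751*(-144/73441) + 45259) = 39995*(-1260144/73441 + 45259) = 39995*(3322606075/73441) = 132887629969625/73441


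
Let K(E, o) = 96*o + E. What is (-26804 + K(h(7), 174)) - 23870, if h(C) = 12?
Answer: -33958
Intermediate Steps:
K(E, o) = E + 96*o
(-26804 + K(h(7), 174)) - 23870 = (-26804 + (12 + 96*174)) - 23870 = (-26804 + (12 + 16704)) - 23870 = (-26804 + 16716) - 23870 = -10088 - 23870 = -33958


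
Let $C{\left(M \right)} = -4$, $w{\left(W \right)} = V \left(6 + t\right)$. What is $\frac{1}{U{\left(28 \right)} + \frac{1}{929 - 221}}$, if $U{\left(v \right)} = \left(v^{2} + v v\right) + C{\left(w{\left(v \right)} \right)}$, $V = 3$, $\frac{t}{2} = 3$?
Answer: $\frac{708}{1107313} \approx 0.00063939$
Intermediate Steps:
$t = 6$ ($t = 2 \cdot 3 = 6$)
$w{\left(W \right)} = 36$ ($w{\left(W \right)} = 3 \left(6 + 6\right) = 3 \cdot 12 = 36$)
$U{\left(v \right)} = -4 + 2 v^{2}$ ($U{\left(v \right)} = \left(v^{2} + v v\right) - 4 = \left(v^{2} + v^{2}\right) - 4 = 2 v^{2} - 4 = -4 + 2 v^{2}$)
$\frac{1}{U{\left(28 \right)} + \frac{1}{929 - 221}} = \frac{1}{\left(-4 + 2 \cdot 28^{2}\right) + \frac{1}{929 - 221}} = \frac{1}{\left(-4 + 2 \cdot 784\right) + \frac{1}{708}} = \frac{1}{\left(-4 + 1568\right) + \frac{1}{708}} = \frac{1}{1564 + \frac{1}{708}} = \frac{1}{\frac{1107313}{708}} = \frac{708}{1107313}$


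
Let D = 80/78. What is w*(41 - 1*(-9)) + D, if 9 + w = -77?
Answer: -167660/39 ≈ -4299.0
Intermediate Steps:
w = -86 (w = -9 - 77 = -86)
D = 40/39 (D = 80*(1/78) = 40/39 ≈ 1.0256)
w*(41 - 1*(-9)) + D = -86*(41 - 1*(-9)) + 40/39 = -86*(41 + 9) + 40/39 = -86*50 + 40/39 = -4300 + 40/39 = -167660/39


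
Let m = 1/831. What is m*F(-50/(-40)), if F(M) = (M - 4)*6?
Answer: -11/554 ≈ -0.019856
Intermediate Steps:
m = 1/831 ≈ 0.0012034
F(M) = -24 + 6*M (F(M) = (-4 + M)*6 = -24 + 6*M)
m*F(-50/(-40)) = (-24 + 6*(-50/(-40)))/831 = (-24 + 6*(-50*(-1/40)))/831 = (-24 + 6*(5/4))/831 = (-24 + 15/2)/831 = (1/831)*(-33/2) = -11/554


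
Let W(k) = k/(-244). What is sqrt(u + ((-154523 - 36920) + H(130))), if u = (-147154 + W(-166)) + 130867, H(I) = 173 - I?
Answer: I*sqrt(3091203182)/122 ≈ 455.73*I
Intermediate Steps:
W(k) = -k/244 (W(k) = k*(-1/244) = -k/244)
u = -1986931/122 (u = (-147154 - 1/244*(-166)) + 130867 = (-147154 + 83/122) + 130867 = -17952705/122 + 130867 = -1986931/122 ≈ -16286.)
sqrt(u + ((-154523 - 36920) + H(130))) = sqrt(-1986931/122 + ((-154523 - 36920) + (173 - 1*130))) = sqrt(-1986931/122 + (-191443 + (173 - 130))) = sqrt(-1986931/122 + (-191443 + 43)) = sqrt(-1986931/122 - 191400) = sqrt(-25337731/122) = I*sqrt(3091203182)/122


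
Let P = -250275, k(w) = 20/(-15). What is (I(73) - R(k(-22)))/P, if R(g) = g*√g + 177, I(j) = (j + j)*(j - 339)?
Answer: 39013/250275 - 8*I*√3/2252475 ≈ 0.15588 - 6.1516e-6*I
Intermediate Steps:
k(w) = -4/3 (k(w) = 20*(-1/15) = -4/3)
I(j) = 2*j*(-339 + j) (I(j) = (2*j)*(-339 + j) = 2*j*(-339 + j))
R(g) = 177 + g^(3/2) (R(g) = g^(3/2) + 177 = 177 + g^(3/2))
(I(73) - R(k(-22)))/P = (2*73*(-339 + 73) - (177 + (-4/3)^(3/2)))/(-250275) = (2*73*(-266) - (177 - 8*I*√3/9))*(-1/250275) = (-38836 + (-177 + 8*I*√3/9))*(-1/250275) = (-39013 + 8*I*√3/9)*(-1/250275) = 39013/250275 - 8*I*√3/2252475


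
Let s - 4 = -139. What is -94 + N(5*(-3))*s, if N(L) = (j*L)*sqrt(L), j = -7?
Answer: -94 - 14175*I*sqrt(15) ≈ -94.0 - 54900.0*I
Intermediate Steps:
s = -135 (s = 4 - 139 = -135)
N(L) = -7*L**(3/2) (N(L) = (-7*L)*sqrt(L) = -7*L**(3/2))
-94 + N(5*(-3))*s = -94 - 7*(-15*I*sqrt(15))*(-135) = -94 - (-105)*I*sqrt(15)*(-135) = -94 + (105*I*sqrt(15))*(-135) = -94 - 14175*I*sqrt(15)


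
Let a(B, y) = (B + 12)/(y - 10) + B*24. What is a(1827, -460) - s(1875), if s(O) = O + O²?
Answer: -1632618279/470 ≈ -3.4737e+6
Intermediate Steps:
a(B, y) = 24*B + (12 + B)/(-10 + y) (a(B, y) = (12 + B)/(-10 + y) + 24*B = 24*B + (12 + B)/(-10 + y))
a(1827, -460) - s(1875) = (12 - 239*1827 + 24*1827*(-460))/(-10 - 460) - 1875*(1 + 1875) = (12 - 436653 - 20170080)/(-470) - 1875*1876 = -1/470*(-20606721) - 1*3517500 = 20606721/470 - 3517500 = -1632618279/470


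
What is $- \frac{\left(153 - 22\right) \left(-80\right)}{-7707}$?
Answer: $- \frac{10480}{7707} \approx -1.3598$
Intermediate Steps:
$- \frac{\left(153 - 22\right) \left(-80\right)}{-7707} = - \frac{131 \left(-80\right) \left(-1\right)}{7707} = - \frac{\left(-10480\right) \left(-1\right)}{7707} = \left(-1\right) \frac{10480}{7707} = - \frac{10480}{7707}$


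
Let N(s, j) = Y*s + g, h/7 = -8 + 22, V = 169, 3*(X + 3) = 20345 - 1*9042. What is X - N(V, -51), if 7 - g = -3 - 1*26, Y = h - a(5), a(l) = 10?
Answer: -33430/3 ≈ -11143.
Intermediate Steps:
X = 11294/3 (X = -3 + (20345 - 1*9042)/3 = -3 + (20345 - 9042)/3 = -3 + (1/3)*11303 = -3 + 11303/3 = 11294/3 ≈ 3764.7)
h = 98 (h = 7*(-8 + 22) = 7*14 = 98)
Y = 88 (Y = 98 - 1*10 = 98 - 10 = 88)
g = 36 (g = 7 - (-3 - 1*26) = 7 - (-3 - 26) = 7 - 1*(-29) = 7 + 29 = 36)
N(s, j) = 36 + 88*s (N(s, j) = 88*s + 36 = 36 + 88*s)
X - N(V, -51) = 11294/3 - (36 + 88*169) = 11294/3 - (36 + 14872) = 11294/3 - 1*14908 = 11294/3 - 14908 = -33430/3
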